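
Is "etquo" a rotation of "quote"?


Word: "quote", Candidate: "etquo"
Method: check if candidate is substring of word+word
"quotequote" contains "etquo"? No
Is rotation = No


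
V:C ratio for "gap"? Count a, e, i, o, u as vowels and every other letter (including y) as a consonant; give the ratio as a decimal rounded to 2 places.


Word: "gap"
Vowels (a,e,i,o,u): 1
Consonants: 2
Ratio = 1/2
= 0.50


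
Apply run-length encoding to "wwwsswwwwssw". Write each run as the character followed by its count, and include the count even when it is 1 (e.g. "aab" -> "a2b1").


String: "wwwsswwwwssw"
Scanning for consecutive runs:
  'w' x 3
  's' x 2
  'w' x 4
  's' x 2
  'w' x 1
RLE = "w3s2w4s2w1"


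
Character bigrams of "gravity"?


Word: "gravity" (length 7)
Number of bigrams = 7 - 2 + 1 = 6
  Position 0: "gr"
  Position 1: "ra"
  Position 2: "av"
  Position 3: "vi"
  Position 4: "it"
  Position 5: "ty"
Bigrams = "gr", "ra", "av", "vi", "it", "ty"


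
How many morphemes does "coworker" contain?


Word: "coworker"
Morphemes: co- / work / -er
Each morpheme carries meaning
= 3 morphemes


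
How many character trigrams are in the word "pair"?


Word: "pair" (length 4)
Number of 3-grams = length - 3 + 1 = 4 - 3 + 1
= 2


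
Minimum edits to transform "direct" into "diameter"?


Word 1: "direct" (length 6)
Word 2: "diameter" (length 8)
One optimal edit sequence (insert/delete/substitute each cost 1):
  1. keep 'd'
  2. keep 'i'
  3. insert 'a'  (+1)
  4. substitute 'r' -> 'm'  (+1)
  5. keep 'e'
  6. insert 't'  (+1)
  7. substitute 'c' -> 'e'  (+1)
  8. substitute 't' -> 'r'  (+1)
Total edit operations: 5
Edit distance = 5


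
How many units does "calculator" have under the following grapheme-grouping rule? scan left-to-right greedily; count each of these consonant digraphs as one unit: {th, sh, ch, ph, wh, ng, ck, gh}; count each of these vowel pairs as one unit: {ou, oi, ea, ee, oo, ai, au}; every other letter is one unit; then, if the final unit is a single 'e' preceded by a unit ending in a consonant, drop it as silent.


Word: "calculator" (10 letters)
Left-to-right scan:
  (1) 'c' (letter)
  (2) 'a' (letter)
  (3) 'l' (letter)
  (4) 'c' (letter)
  (5) 'u' (letter)
  (6) 'l' (letter)
  (7) 'a' (letter)
  (8) 't' (letter)
  (9) 'o' (letter)
  (10) 'r' (letter)
Units from scan: 10
Sound units = 10 units


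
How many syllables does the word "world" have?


Word: "world"
Syllable breakdown: world
Counting: 1 part
= 1 syllable


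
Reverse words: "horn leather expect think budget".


Original: "horn leather expect think budget"
Words (1..n): horn | leather | expect | think | budget
Reversed (n..1): budget | think | expect | leather | horn
Result = "budget think expect leather horn"


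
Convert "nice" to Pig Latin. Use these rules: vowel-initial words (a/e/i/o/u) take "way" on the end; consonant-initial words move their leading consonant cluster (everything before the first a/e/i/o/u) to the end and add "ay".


Word: "nice"
Starts with consonant(s) → move to end, add 'ay'
Consonant cluster: "n"
Pig Latin = "icenay"


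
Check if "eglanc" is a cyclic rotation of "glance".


Word: "glance", Candidate: "eglanc"
Method: check if candidate is substring of word+word
"glanceglance" contains "eglanc"? Yes
Is rotation = Yes


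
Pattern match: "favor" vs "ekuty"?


Pattern of "favor": [0, 1, 2, 3, 4]
Pattern of "ekuty": [0, 1, 2, 3, 4]
Patterns match
Same pattern = Yes


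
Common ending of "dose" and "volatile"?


Word 1: "dose"
Word 2: "volatile"
Comparing from end:
  Pos -1: 'e' == 'e'
  Pos -2: 's' != 'l' (stop)
LCS = "e" (length 1)


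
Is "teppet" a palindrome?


Word: "teppet"
Reversed: "teppet"
Forward == Backward? teppet == teppet
Palindrome = Yes


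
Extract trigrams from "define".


Word: "define" (length 6)
Number of trigrams = 6 - 3 + 1 = 4
  Position 0: "def"
  Position 1: "efi"
  Position 2: "fin"
  Position 3: "ine"
Trigrams = "def", "efi", "fin", "ine"


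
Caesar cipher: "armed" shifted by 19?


Word: "armed"
Shift: 19
Each letter → (letter + shift) mod 26:
  'a' (0) + 19 = 19 → 't'
  'r' (17) + 19 = 10 → 'k'
  'm' (12) + 19 = 5 → 'f'
  'e' (4) + 19 = 23 → 'x'
  'd' (3) + 19 = 22 → 'w'
Result = "tkfxw"


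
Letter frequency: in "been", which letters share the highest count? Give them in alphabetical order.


Word: "been"
Letter counts:
  'b': 1
  'e': 2
  'n': 1
Maximum count = 2
Most frequent = 'e' (2 times each)


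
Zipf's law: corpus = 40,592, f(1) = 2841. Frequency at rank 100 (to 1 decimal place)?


Zipf's law: f(r) = f(1) / r
f(1) = 2841
f(100) = 2841 / 100
= 28.4 occurrences


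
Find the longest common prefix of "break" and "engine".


Word 1: "break"
Word 2: "engine"
Comparing from start:
  Pos 0: 'b' != 'e' (stop)
LCP = "" (length 0)


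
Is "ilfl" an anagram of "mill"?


Word 1: "mill" → sorted: illm
Word 2: "ilfl" → sorted: fill
Same letters? illm != fill
Anagram = No


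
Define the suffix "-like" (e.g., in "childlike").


Suffix: -like
Example: childlike = child + -like
Meaning = resembling


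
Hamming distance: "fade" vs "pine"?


Comparing character by character (same length = 4):
  Pos 0: 'f' vs 'p' !=
  Pos 1: 'a' vs 'i' !=
  Pos 2: 'd' vs 'n' !=
  Pos 3: 'e' vs 'e' =
Hamming distance = 3


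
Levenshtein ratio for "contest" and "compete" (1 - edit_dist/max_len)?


Word 1: "contest" (length 7)
Word 2: "compete" (length 7)
One optimal edit sequence:
  1. keep 'c'
  2. keep 'o'
  3. substitute 'n' -> 'm'  (+1)
  4. substitute 't' -> 'p'  (+1)
  5. keep 'e'
  6. substitute 's' -> 't'  (+1)
  7. substitute 't' -> 'e'  (+1)
Edit distance = 4
Max length = max(7, 7) = 7
Similarity = 1 - 4/7
= 0.4286


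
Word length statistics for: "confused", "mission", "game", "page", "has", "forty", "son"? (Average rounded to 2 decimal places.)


Lengths: "confused"=8, "mission"=7, "game"=4, "page"=4, "has"=3, "forty"=5, "son"=3
Sum = 34, Count = 7
Average = 34/7 = 4.86
= avg=4.86, min=3, max=8


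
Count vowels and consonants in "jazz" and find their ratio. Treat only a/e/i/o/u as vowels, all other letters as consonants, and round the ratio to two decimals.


Word: "jazz"
Vowels (a,e,i,o,u): 1
Consonants: 3
Ratio = 1/3
= 0.33


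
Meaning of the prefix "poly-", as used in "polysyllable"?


Prefix: poly-
Example: polysyllable (poly- + syllable)
Meaning = many


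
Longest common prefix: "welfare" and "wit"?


Word 1: "welfare"
Word 2: "wit"
Comparing from start:
  Pos 0: 'w' == 'w'
  Pos 1: 'e' != 'i' (stop)
LCP = "w" (length 1)


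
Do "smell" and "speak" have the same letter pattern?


Pattern of "smell": [0, 1, 2, 3, 3]
Pattern of "speak": [0, 1, 2, 3, 4]
Patterns do not match
Same pattern = No


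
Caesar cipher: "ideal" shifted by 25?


Word: "ideal"
Shift: 25
Each letter → (letter + shift) mod 26:
  'i' (8) + 25 = 7 → 'h'
  'd' (3) + 25 = 2 → 'c'
  'e' (4) + 25 = 3 → 'd'
  'a' (0) + 25 = 25 → 'z'
  'l' (11) + 25 = 10 → 'k'
Result = "hcdzk"


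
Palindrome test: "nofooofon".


Word: "nofooofon"
Reversed: "nofooofon"
Forward == Backward? nofooofon == nofooofon
Palindrome = Yes


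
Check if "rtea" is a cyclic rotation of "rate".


Word: "rate", Candidate: "rtea"
Method: check if candidate is substring of word+word
"raterate" contains "rtea"? No
Is rotation = No


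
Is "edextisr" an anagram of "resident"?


Word 1: "resident" → sorted: deeinrst
Word 2: "edextisr" → sorted: deeirstx
Same letters? deeinrst != deeirstx
Anagram = No


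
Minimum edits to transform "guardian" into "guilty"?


Word 1: "guardian" (length 8)
Word 2: "guilty" (length 6)
One optimal edit sequence (insert/delete/substitute each cost 1):
  1. keep 'g'
  2. keep 'u'
  3. delete 'a'  (+1)
  4. delete 'r'  (+1)
  5. substitute 'd' -> 'i'  (+1)
  6. substitute 'i' -> 'l'  (+1)
  7. substitute 'a' -> 't'  (+1)
  8. substitute 'n' -> 'y'  (+1)
Total edit operations: 6
Edit distance = 6


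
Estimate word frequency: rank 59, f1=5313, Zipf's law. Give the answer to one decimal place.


Zipf's law: f(r) = f(1) / r
f(1) = 5313
f(59) = 5313 / 59
= 90.1 occurrences


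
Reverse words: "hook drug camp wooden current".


Original: "hook drug camp wooden current"
Words (1..n): hook | drug | camp | wooden | current
Reversed (n..1): current | wooden | camp | drug | hook
Result = "current wooden camp drug hook"


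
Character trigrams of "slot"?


Word: "slot" (length 4)
Number of trigrams = 4 - 3 + 1 = 2
  Position 0: "slo"
  Position 1: "lot"
Trigrams = "slo", "lot"


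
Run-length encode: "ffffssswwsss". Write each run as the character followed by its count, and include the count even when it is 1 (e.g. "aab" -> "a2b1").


String: "ffffssswwsss"
Scanning for consecutive runs:
  'f' x 4
  's' x 3
  'w' x 2
  's' x 3
RLE = "f4s3w2s3"


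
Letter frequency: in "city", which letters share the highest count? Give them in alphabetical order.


Word: "city"
Letter counts:
  'c': 1
  'i': 1
  't': 1
  'y': 1
Maximum count = 1
Most frequent = 'c', 'i', 't', 'y' (1 time each)


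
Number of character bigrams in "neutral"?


Word: "neutral" (length 7)
Number of 2-grams = length - 2 + 1 = 7 - 2 + 1
= 6


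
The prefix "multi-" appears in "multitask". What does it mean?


Prefix: multi-
Example: multitask = multi- + task
Meaning = many


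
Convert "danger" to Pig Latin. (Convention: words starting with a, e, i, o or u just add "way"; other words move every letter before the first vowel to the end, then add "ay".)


Word: "danger"
Starts with consonant(s) → move to end, add 'ay'
Consonant cluster: "d"
Pig Latin = "angerday"


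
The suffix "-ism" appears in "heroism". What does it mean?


Suffix: -ism
As in: heroism -> hero + -ism
Meaning = belief / practice


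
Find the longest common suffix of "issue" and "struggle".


Word 1: "issue"
Word 2: "struggle"
Comparing from end:
  Pos -1: 'e' == 'e'
  Pos -2: 'u' != 'l' (stop)
LCS = "e" (length 1)


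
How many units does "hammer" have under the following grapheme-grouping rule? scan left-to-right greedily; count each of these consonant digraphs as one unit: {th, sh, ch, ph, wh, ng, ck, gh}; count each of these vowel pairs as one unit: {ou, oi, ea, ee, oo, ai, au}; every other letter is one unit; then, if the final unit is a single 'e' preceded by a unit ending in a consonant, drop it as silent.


Word: "hammer" (6 letters)
Left-to-right scan:
  [1] 'h' (letter)
  [2] 'a' (letter)
  [3] 'm' (letter)
  [4] 'm' (letter)
  [5] 'e' (letter)
  [6] 'r' (letter)
Units from scan: 6
Sound units = 6 units


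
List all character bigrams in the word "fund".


Word: "fund" (length 4)
Number of bigrams = 4 - 2 + 1 = 3
  Position 0: "fu"
  Position 1: "un"
  Position 2: "nd"
Bigrams = "fu", "un", "nd"


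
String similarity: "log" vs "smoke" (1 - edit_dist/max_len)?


Word 1: "log" (length 3)
Word 2: "smoke" (length 5)
One optimal edit sequence:
  1. insert 's'  (+1)
  2. substitute 'l' -> 'm'  (+1)
  3. keep 'o'
  4. insert 'k'  (+1)
  5. substitute 'g' -> 'e'  (+1)
Edit distance = 4
Max length = max(3, 5) = 5
Similarity = 1 - 4/5
= 0.2000


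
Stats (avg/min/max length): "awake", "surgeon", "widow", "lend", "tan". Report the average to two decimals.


Lengths: "awake"=5, "surgeon"=7, "widow"=5, "lend"=4, "tan"=3
Sum = 24, Count = 5
Average = 24/5 = 4.80
= avg=4.80, min=3, max=7


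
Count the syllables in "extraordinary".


Word: "extraordinary"
Syllable breakdown: ex-traor-di-nar-y
Counting: 5 parts
= 5 syllables


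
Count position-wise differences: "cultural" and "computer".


Comparing character by character (same length = 8):
  Pos 0: 'c' vs 'c' =
  Pos 1: 'u' vs 'o' !=
  Pos 2: 'l' vs 'm' !=
  Pos 3: 't' vs 'p' !=
  Pos 4: 'u' vs 'u' =
  Pos 5: 'r' vs 't' !=
  Pos 6: 'a' vs 'e' !=
  Pos 7: 'l' vs 'r' !=
Hamming distance = 6


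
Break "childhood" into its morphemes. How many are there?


Word: "childhood"
Morphemes: child | -hood
Each morpheme carries meaning
= 2 morphemes


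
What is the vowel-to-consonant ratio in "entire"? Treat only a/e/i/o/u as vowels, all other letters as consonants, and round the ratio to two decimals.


Word: "entire"
Vowels (a,e,i,o,u): 3
Consonants: 3
Ratio = 3/3
= 1.00


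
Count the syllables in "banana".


Word: "banana"
Syllable breakdown: ba | na | na
Counting: 3 parts
= 3 syllables


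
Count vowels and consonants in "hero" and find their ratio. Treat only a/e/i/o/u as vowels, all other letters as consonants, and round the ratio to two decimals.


Word: "hero"
Vowels (a,e,i,o,u): 2
Consonants: 2
Ratio = 2/2
= 1.00


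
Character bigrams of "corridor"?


Word: "corridor" (length 8)
Number of bigrams = 8 - 2 + 1 = 7
  Position 0: "co"
  Position 1: "or"
  Position 2: "rr"
  Position 3: "ri"
  Position 4: "id"
  Position 5: "do"
  Position 6: "or"
Bigrams = "co", "or", "rr", "ri", "id", "do", "or"


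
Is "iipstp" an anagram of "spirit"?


Word 1: "spirit" → sorted: iiprst
Word 2: "iipstp" → sorted: iippst
Same letters? iiprst != iippst
Anagram = No


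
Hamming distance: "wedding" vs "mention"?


Comparing character by character (same length = 7):
  Pos 0: 'w' vs 'm' !=
  Pos 1: 'e' vs 'e' =
  Pos 2: 'd' vs 'n' !=
  Pos 3: 'd' vs 't' !=
  Pos 4: 'i' vs 'i' =
  Pos 5: 'n' vs 'o' !=
  Pos 6: 'g' vs 'n' !=
Hamming distance = 5


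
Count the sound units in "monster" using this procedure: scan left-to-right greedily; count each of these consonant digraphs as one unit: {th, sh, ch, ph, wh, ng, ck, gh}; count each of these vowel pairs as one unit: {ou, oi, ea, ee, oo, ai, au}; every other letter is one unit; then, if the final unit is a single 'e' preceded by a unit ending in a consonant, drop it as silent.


Word: "monster" (7 letters)
Left-to-right scan:
  1. 'm' (letter)
  2. 'o' (letter)
  3. 'n' (letter)
  4. 's' (letter)
  5. 't' (letter)
  6. 'e' (letter)
  7. 'r' (letter)
Units from scan: 7
Sound units = 7 units


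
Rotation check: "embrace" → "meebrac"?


Word: "embrace", Candidate: "meebrac"
Method: check if candidate is substring of word+word
"embraceembrace" contains "meebrac"? No
Is rotation = No


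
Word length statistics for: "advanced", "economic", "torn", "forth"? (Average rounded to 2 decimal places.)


Lengths: "advanced"=8, "economic"=8, "torn"=4, "forth"=5
Sum = 25, Count = 4
Average = 25/4 = 6.25
= avg=6.25, min=4, max=8


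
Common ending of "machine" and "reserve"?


Word 1: "machine"
Word 2: "reserve"
Comparing from end:
  Pos -1: 'e' == 'e'
  Pos -2: 'n' != 'v' (stop)
LCS = "e" (length 1)


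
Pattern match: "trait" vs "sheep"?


Pattern of "trait": [0, 1, 2, 3, 0]
Pattern of "sheep": [0, 1, 2, 2, 3]
Patterns do not match
Same pattern = No


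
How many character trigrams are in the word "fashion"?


Word: "fashion" (length 7)
Number of 3-grams = length - 3 + 1 = 7 - 3 + 1
= 5


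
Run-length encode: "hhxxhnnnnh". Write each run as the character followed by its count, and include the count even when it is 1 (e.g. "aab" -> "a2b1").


String: "hhxxhnnnnh"
Scanning for consecutive runs:
  'h' x 2
  'x' x 2
  'h' x 1
  'n' x 4
  'h' x 1
RLE = "h2x2h1n4h1"


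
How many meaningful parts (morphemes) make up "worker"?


Word: "worker"
Morphemes: work + -er
Each morpheme carries meaning
= 2 morphemes


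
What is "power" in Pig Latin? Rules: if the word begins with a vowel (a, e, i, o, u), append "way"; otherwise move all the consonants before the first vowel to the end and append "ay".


Word: "power"
Starts with consonant(s) → move to end, add 'ay'
Consonant cluster: "p"
Pig Latin = "owerpay"


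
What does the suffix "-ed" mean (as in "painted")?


Suffix: -ed
Example: painted (paint + -ed)
Meaning = past tense


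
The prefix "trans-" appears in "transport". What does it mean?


Prefix: trans-
As in: transport -> trans- + port
Meaning = across


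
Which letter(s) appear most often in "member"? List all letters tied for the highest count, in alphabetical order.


Word: "member"
Letter counts:
  'b': 1
  'e': 2
  'm': 2
  'r': 1
Maximum count = 2
Most frequent = 'e', 'm' (2 times each)


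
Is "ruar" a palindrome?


Word: "ruar"
Reversed: "raur"
Forward == Backward? ruar != raur
Palindrome = No


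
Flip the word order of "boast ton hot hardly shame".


Original: "boast ton hot hardly shame"
Words (1..n): boast | ton | hot | hardly | shame
Reversed (n..1): shame | hardly | hot | ton | boast
Result = "shame hardly hot ton boast"


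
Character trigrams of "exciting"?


Word: "exciting" (length 8)
Number of trigrams = 8 - 3 + 1 = 6
  Position 0: "exc"
  Position 1: "xci"
  Position 2: "cit"
  Position 3: "iti"
  Position 4: "tin"
  Position 5: "ing"
Trigrams = "exc", "xci", "cit", "iti", "tin", "ing"


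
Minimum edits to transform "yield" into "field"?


Word 1: "yield" (length 5)
Word 2: "field" (length 5)
One optimal edit sequence (insert/delete/substitute each cost 1):
  1. substitute 'y' -> 'f'  (+1)
  2. keep 'i'
  3. keep 'e'
  4. keep 'l'
  5. keep 'd'
Total edit operations: 1
Edit distance = 1


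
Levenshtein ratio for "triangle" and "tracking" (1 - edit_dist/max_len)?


Word 1: "triangle" (length 8)
Word 2: "tracking" (length 8)
One optimal edit sequence:
  1. keep 't'
  2. keep 'r'
  3. substitute 'i' -> 'a'  (+1)
  4. substitute 'a' -> 'c'  (+1)
  5. substitute 'n' -> 'k'  (+1)
  6. substitute 'g' -> 'i'  (+1)
  7. substitute 'l' -> 'n'  (+1)
  8. substitute 'e' -> 'g'  (+1)
Edit distance = 6
Max length = max(8, 8) = 8
Similarity = 1 - 6/8
= 0.2500


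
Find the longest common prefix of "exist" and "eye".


Word 1: "exist"
Word 2: "eye"
Comparing from start:
  Pos 0: 'e' == 'e'
  Pos 1: 'x' != 'y' (stop)
LCP = "e" (length 1)


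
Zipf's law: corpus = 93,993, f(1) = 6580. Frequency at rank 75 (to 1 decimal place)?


Zipf's law: f(r) = f(1) / r
f(1) = 6580
f(75) = 6580 / 75
= 87.7 occurrences


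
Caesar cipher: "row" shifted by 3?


Word: "row"
Shift: 3
Each letter → (letter + shift) mod 26:
  'r' (17) + 3 = 20 → 'u'
  'o' (14) + 3 = 17 → 'r'
  'w' (22) + 3 = 25 → 'z'
Result = "urz"


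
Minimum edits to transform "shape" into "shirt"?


Word 1: "shape" (length 5)
Word 2: "shirt" (length 5)
One optimal edit sequence (insert/delete/substitute each cost 1):
  1. keep 's'
  2. keep 'h'
  3. substitute 'a' -> 'i'  (+1)
  4. substitute 'p' -> 'r'  (+1)
  5. substitute 'e' -> 't'  (+1)
Total edit operations: 3
Edit distance = 3


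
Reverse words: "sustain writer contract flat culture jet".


Original: "sustain writer contract flat culture jet"
Words (1..n): sustain | writer | contract | flat | culture | jet
Reversed (n..1): jet | culture | flat | contract | writer | sustain
Result = "jet culture flat contract writer sustain"


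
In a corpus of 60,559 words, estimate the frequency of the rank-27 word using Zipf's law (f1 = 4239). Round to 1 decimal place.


Zipf's law: f(r) = f(1) / r
f(1) = 4239
f(27) = 4239 / 27
= 157.0 occurrences


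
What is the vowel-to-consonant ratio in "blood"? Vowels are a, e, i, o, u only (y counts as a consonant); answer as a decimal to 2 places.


Word: "blood"
Vowels (a,e,i,o,u): 2
Consonants: 3
Ratio = 2/3
= 0.67


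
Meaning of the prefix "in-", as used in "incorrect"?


Prefix: in-
Example: incorrect = in- + correct
Meaning = not / into


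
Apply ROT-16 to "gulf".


Word: "gulf"
Shift: 16
Each letter → (letter + shift) mod 26:
  'g' (6) + 16 = 22 → 'w'
  'u' (20) + 16 = 10 → 'k'
  'l' (11) + 16 = 1 → 'b'
  'f' (5) + 16 = 21 → 'v'
Result = "wkbv"


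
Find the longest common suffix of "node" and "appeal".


Word 1: "node"
Word 2: "appeal"
Comparing from end:
  Pos -1: 'e' != 'l' (stop)
LCS = "" (length 0)


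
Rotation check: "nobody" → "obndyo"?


Word: "nobody", Candidate: "obndyo"
Method: check if candidate is substring of word+word
"nobodynobody" contains "obndyo"? No
Is rotation = No


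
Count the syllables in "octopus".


Word: "octopus"
Syllable breakdown: oc / to / pus
Counting: 3 parts
= 3 syllables


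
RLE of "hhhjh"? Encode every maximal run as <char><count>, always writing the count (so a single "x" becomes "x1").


String: "hhhjh"
Scanning for consecutive runs:
  'h' x 3
  'j' x 1
  'h' x 1
RLE = "h3j1h1"


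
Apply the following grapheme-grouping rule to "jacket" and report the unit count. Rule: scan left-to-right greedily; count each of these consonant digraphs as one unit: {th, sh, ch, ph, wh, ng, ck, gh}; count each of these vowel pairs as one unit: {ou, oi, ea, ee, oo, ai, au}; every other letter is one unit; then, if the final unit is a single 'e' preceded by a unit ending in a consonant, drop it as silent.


Word: "jacket" (6 letters)
Left-to-right scan:
  [1] 'j' (letter)
  [2] 'a' (letter)
  [3] 'ck' (digraph)
  [4] 'e' (letter)
  [5] 't' (letter)
Units from scan: 5
Sound units = 5 units


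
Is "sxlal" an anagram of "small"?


Word 1: "small" → sorted: allms
Word 2: "sxlal" → sorted: allsx
Same letters? allms != allsx
Anagram = No


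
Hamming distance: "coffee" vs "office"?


Comparing character by character (same length = 6):
  Pos 0: 'c' vs 'o' !=
  Pos 1: 'o' vs 'f' !=
  Pos 2: 'f' vs 'f' =
  Pos 3: 'f' vs 'i' !=
  Pos 4: 'e' vs 'c' !=
  Pos 5: 'e' vs 'e' =
Hamming distance = 4


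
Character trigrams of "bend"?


Word: "bend" (length 4)
Number of trigrams = 4 - 3 + 1 = 2
  Position 0: "ben"
  Position 1: "end"
Trigrams = "ben", "end"


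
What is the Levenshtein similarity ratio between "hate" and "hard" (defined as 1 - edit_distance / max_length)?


Word 1: "hate" (length 4)
Word 2: "hard" (length 4)
One optimal edit sequence:
  1. keep 'h'
  2. keep 'a'
  3. substitute 't' -> 'r'  (+1)
  4. substitute 'e' -> 'd'  (+1)
Edit distance = 2
Max length = max(4, 4) = 4
Similarity = 1 - 2/4
= 0.5000


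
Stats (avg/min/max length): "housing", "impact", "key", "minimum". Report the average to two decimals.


Lengths: "housing"=7, "impact"=6, "key"=3, "minimum"=7
Sum = 23, Count = 4
Average = 23/4 = 5.75
= avg=5.75, min=3, max=7


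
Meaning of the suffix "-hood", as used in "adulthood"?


Suffix: -hood
As in: adulthood -> adult + -hood
Meaning = state / condition


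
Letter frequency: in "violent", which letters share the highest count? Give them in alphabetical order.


Word: "violent"
Letter counts:
  'e': 1
  'i': 1
  'l': 1
  'n': 1
  'o': 1
  't': 1
  'v': 1
Maximum count = 1
Most frequent = 'e', 'i', 'l', 'n', 'o', 't', 'v' (1 time each)


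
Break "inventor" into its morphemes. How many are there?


Word: "inventor"
Morphemes: invent / -or
Each morpheme carries meaning
= 2 morphemes


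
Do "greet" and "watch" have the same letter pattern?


Pattern of "greet": [0, 1, 2, 2, 3]
Pattern of "watch": [0, 1, 2, 3, 4]
Patterns do not match
Same pattern = No


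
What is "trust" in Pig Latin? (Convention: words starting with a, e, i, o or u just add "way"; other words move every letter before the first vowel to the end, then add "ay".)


Word: "trust"
Starts with consonant(s) → move to end, add 'ay'
Consonant cluster: "tr"
Pig Latin = "usttray"


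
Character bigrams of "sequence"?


Word: "sequence" (length 8)
Number of bigrams = 8 - 2 + 1 = 7
  Position 0: "se"
  Position 1: "eq"
  Position 2: "qu"
  Position 3: "ue"
  Position 4: "en"
  Position 5: "nc"
  Position 6: "ce"
Bigrams = "se", "eq", "qu", "ue", "en", "nc", "ce"


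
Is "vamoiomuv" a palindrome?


Word: "vamoiomuv"
Reversed: "vumoiomav"
Forward == Backward? vamoiomuv != vumoiomav
Palindrome = No


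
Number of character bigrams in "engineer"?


Word: "engineer" (length 8)
Number of 2-grams = length - 2 + 1 = 8 - 2 + 1
= 7


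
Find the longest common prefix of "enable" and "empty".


Word 1: "enable"
Word 2: "empty"
Comparing from start:
  Pos 0: 'e' == 'e'
  Pos 1: 'n' != 'm' (stop)
LCP = "e" (length 1)


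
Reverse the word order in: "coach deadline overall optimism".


Original: "coach deadline overall optimism"
Words (1..n): coach | deadline | overall | optimism
Reversed (n..1): optimism | overall | deadline | coach
Result = "optimism overall deadline coach"


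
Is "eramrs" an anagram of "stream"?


Word 1: "stream" → sorted: aemrst
Word 2: "eramrs" → sorted: aemrrs
Same letters? aemrst != aemrrs
Anagram = No


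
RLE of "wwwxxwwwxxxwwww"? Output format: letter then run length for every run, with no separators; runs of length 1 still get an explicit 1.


String: "wwwxxwwwxxxwwww"
Scanning for consecutive runs:
  'w' x 3
  'x' x 2
  'w' x 3
  'x' x 3
  'w' x 4
RLE = "w3x2w3x3w4"


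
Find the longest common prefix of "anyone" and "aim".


Word 1: "anyone"
Word 2: "aim"
Comparing from start:
  Pos 0: 'a' == 'a'
  Pos 1: 'n' != 'i' (stop)
LCP = "a" (length 1)


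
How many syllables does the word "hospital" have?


Word: "hospital"
Syllable breakdown: hos / pi / tal
Counting: 3 parts
= 3 syllables


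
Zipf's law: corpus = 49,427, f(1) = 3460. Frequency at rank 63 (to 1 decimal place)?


Zipf's law: f(r) = f(1) / r
f(1) = 3460
f(63) = 3460 / 63
= 54.9 occurrences


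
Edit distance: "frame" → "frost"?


Word 1: "frame" (length 5)
Word 2: "frost" (length 5)
One optimal edit sequence (insert/delete/substitute each cost 1):
  1. keep 'f'
  2. keep 'r'
  3. substitute 'a' -> 'o'  (+1)
  4. substitute 'm' -> 's'  (+1)
  5. substitute 'e' -> 't'  (+1)
Total edit operations: 3
Edit distance = 3


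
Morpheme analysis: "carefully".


Word: "carefully"
Morphemes: care | -ful | -ly
Each morpheme carries meaning
= 3 morphemes


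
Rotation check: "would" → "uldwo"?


Word: "would", Candidate: "uldwo"
Method: check if candidate is substring of word+word
"wouldwould" contains "uldwo"? Yes
Is rotation = Yes


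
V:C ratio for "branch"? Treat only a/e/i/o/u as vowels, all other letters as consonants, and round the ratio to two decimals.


Word: "branch"
Vowels (a,e,i,o,u): 1
Consonants: 5
Ratio = 1/5
= 0.20


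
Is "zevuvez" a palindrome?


Word: "zevuvez"
Reversed: "zevuvez"
Forward == Backward? zevuvez == zevuvez
Palindrome = Yes


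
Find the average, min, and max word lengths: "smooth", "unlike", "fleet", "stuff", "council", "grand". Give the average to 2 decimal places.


Lengths: "smooth"=6, "unlike"=6, "fleet"=5, "stuff"=5, "council"=7, "grand"=5
Sum = 34, Count = 6
Average = 34/6 = 5.67
= avg=5.67, min=5, max=7


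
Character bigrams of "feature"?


Word: "feature" (length 7)
Number of bigrams = 7 - 2 + 1 = 6
  Position 0: "fe"
  Position 1: "ea"
  Position 2: "at"
  Position 3: "tu"
  Position 4: "ur"
  Position 5: "re"
Bigrams = "fe", "ea", "at", "tu", "ur", "re"


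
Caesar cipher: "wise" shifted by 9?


Word: "wise"
Shift: 9
Each letter → (letter + shift) mod 26:
  'w' (22) + 9 = 5 → 'f'
  'i' (8) + 9 = 17 → 'r'
  's' (18) + 9 = 1 → 'b'
  'e' (4) + 9 = 13 → 'n'
Result = "frbn"


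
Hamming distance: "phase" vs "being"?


Comparing character by character (same length = 5):
  Pos 0: 'p' vs 'b' !=
  Pos 1: 'h' vs 'e' !=
  Pos 2: 'a' vs 'i' !=
  Pos 3: 's' vs 'n' !=
  Pos 4: 'e' vs 'g' !=
Hamming distance = 5


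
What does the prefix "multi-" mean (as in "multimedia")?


Prefix: multi-
Example: multimedia (multi- + media)
Meaning = many


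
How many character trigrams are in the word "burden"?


Word: "burden" (length 6)
Number of 3-grams = length - 3 + 1 = 6 - 3 + 1
= 4


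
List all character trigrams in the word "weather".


Word: "weather" (length 7)
Number of trigrams = 7 - 3 + 1 = 5
  Position 0: "wea"
  Position 1: "eat"
  Position 2: "ath"
  Position 3: "the"
  Position 4: "her"
Trigrams = "wea", "eat", "ath", "the", "her"


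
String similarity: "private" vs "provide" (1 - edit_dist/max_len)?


Word 1: "private" (length 7)
Word 2: "provide" (length 7)
One optimal edit sequence:
  1. keep 'p'
  2. keep 'r'
  3. substitute 'i' -> 'o'  (+1)
  4. keep 'v'
  5. substitute 'a' -> 'i'  (+1)
  6. substitute 't' -> 'd'  (+1)
  7. keep 'e'
Edit distance = 3
Max length = max(7, 7) = 7
Similarity = 1 - 3/7
= 0.5714


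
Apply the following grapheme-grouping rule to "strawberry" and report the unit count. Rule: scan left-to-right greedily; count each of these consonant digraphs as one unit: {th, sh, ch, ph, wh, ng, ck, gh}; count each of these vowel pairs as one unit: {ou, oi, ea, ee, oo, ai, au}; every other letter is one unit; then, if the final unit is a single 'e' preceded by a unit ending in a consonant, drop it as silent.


Word: "strawberry" (10 letters)
Left-to-right scan:
  1. 's' (letter)
  2. 't' (letter)
  3. 'r' (letter)
  4. 'a' (letter)
  5. 'w' (letter)
  6. 'b' (letter)
  7. 'e' (letter)
  8. 'r' (letter)
  9. 'r' (letter)
  10. 'y' (letter)
Units from scan: 10
Sound units = 10 units


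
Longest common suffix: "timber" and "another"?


Word 1: "timber"
Word 2: "another"
Comparing from end:
  Pos -1: 'r' == 'r'
  Pos -2: 'e' == 'e'
  Pos -3: 'b' != 'h' (stop)
LCS = "er" (length 2)


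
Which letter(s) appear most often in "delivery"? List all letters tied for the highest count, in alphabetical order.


Word: "delivery"
Letter counts:
  'd': 1
  'e': 2
  'i': 1
  'l': 1
  'r': 1
  'v': 1
  'y': 1
Maximum count = 2
Most frequent = 'e' (2 times each)


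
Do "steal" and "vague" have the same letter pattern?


Pattern of "steal": [0, 1, 2, 3, 4]
Pattern of "vague": [0, 1, 2, 3, 4]
Patterns match
Same pattern = Yes


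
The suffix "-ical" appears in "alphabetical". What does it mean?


Suffix: -ical
Example: alphabetical (alphabet + -ical)
Meaning = relating to


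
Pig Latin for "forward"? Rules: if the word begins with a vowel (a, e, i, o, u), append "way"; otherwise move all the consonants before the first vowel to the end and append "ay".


Word: "forward"
Starts with consonant(s) → move to end, add 'ay'
Consonant cluster: "f"
Pig Latin = "orwardfay"


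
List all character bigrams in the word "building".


Word: "building" (length 8)
Number of bigrams = 8 - 2 + 1 = 7
  Position 0: "bu"
  Position 1: "ui"
  Position 2: "il"
  Position 3: "ld"
  Position 4: "di"
  Position 5: "in"
  Position 6: "ng"
Bigrams = "bu", "ui", "il", "ld", "di", "in", "ng"


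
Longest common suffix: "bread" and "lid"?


Word 1: "bread"
Word 2: "lid"
Comparing from end:
  Pos -1: 'd' == 'd'
  Pos -2: 'a' != 'i' (stop)
LCS = "d" (length 1)


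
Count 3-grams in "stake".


Word: "stake" (length 5)
Number of 3-grams = length - 3 + 1 = 5 - 3 + 1
= 3


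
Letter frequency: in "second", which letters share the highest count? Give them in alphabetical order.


Word: "second"
Letter counts:
  'c': 1
  'd': 1
  'e': 1
  'n': 1
  'o': 1
  's': 1
Maximum count = 1
Most frequent = 'c', 'd', 'e', 'n', 'o', 's' (1 time each)


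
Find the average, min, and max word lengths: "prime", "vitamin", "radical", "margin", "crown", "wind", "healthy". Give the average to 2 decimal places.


Lengths: "prime"=5, "vitamin"=7, "radical"=7, "margin"=6, "crown"=5, "wind"=4, "healthy"=7
Sum = 41, Count = 7
Average = 41/7 = 5.86
= avg=5.86, min=4, max=7


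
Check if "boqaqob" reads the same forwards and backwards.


Word: "boqaqob"
Reversed: "boqaqob"
Forward == Backward? boqaqob == boqaqob
Palindrome = Yes


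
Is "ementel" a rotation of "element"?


Word: "element", Candidate: "ementel"
Method: check if candidate is substring of word+word
"elementelement" contains "ementel"? Yes
Is rotation = Yes


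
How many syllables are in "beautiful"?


Word: "beautiful"
Syllable breakdown: beau / ti / ful
Counting: 3 parts
= 3 syllables


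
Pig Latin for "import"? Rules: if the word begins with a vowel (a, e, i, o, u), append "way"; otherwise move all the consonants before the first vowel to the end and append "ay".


Word: "import"
Starts with vowel → add 'way'
Pig Latin = "importway"


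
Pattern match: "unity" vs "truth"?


Pattern of "unity": [0, 1, 2, 3, 4]
Pattern of "truth": [0, 1, 2, 0, 3]
Patterns do not match
Same pattern = No


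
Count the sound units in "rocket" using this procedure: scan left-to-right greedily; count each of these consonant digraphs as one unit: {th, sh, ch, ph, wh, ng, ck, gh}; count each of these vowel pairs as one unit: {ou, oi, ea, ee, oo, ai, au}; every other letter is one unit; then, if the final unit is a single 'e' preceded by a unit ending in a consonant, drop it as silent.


Word: "rocket" (6 letters)
Left-to-right scan:
  1. 'r' (letter)
  2. 'o' (letter)
  3. 'ck' (digraph)
  4. 'e' (letter)
  5. 't' (letter)
Units from scan: 5
Sound units = 5 units


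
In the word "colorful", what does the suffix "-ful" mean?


Suffix: -ful
As in: colorful -> color + -ful
Meaning = full of


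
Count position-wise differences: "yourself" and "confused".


Comparing character by character (same length = 8):
  Pos 0: 'y' vs 'c' !=
  Pos 1: 'o' vs 'o' =
  Pos 2: 'u' vs 'n' !=
  Pos 3: 'r' vs 'f' !=
  Pos 4: 's' vs 'u' !=
  Pos 5: 'e' vs 's' !=
  Pos 6: 'l' vs 'e' !=
  Pos 7: 'f' vs 'd' !=
Hamming distance = 7


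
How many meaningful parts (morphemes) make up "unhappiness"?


Word: "unhappiness"
Morphemes: un- / happi / -ness
Each morpheme carries meaning
= 3 morphemes


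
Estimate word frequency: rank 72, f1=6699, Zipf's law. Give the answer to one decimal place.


Zipf's law: f(r) = f(1) / r
f(1) = 6699
f(72) = 6699 / 72
= 93.0 occurrences


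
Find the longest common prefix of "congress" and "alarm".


Word 1: "congress"
Word 2: "alarm"
Comparing from start:
  Pos 0: 'c' != 'a' (stop)
LCP = "" (length 0)


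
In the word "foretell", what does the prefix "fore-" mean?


Prefix: fore-
Example: foretell = fore- + tell
Meaning = before


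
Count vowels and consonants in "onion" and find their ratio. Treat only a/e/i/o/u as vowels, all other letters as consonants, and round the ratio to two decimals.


Word: "onion"
Vowels (a,e,i,o,u): 3
Consonants: 2
Ratio = 3/2
= 1.50


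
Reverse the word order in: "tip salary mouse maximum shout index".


Original: "tip salary mouse maximum shout index"
Words (1..n): tip | salary | mouse | maximum | shout | index
Reversed (n..1): index | shout | maximum | mouse | salary | tip
Result = "index shout maximum mouse salary tip"


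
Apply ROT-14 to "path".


Word: "path"
Shift: 14
Each letter → (letter + shift) mod 26:
  'p' (15) + 14 = 3 → 'd'
  'a' (0) + 14 = 14 → 'o'
  't' (19) + 14 = 7 → 'h'
  'h' (7) + 14 = 21 → 'v'
Result = "dohv"


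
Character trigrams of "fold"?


Word: "fold" (length 4)
Number of trigrams = 4 - 3 + 1 = 2
  Position 0: "fol"
  Position 1: "old"
Trigrams = "fol", "old"


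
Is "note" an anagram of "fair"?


Word 1: "fair" → sorted: afir
Word 2: "note" → sorted: enot
Same letters? afir != enot
Anagram = No


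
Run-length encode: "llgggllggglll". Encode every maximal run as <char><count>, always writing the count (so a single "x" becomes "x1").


String: "llgggllggglll"
Scanning for consecutive runs:
  'l' x 2
  'g' x 3
  'l' x 2
  'g' x 3
  'l' x 3
RLE = "l2g3l2g3l3"


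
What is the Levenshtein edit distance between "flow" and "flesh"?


Word 1: "flow" (length 4)
Word 2: "flesh" (length 5)
One optimal edit sequence (insert/delete/substitute each cost 1):
  1. keep 'f'
  2. keep 'l'
  3. insert 'e'  (+1)
  4. substitute 'o' -> 's'  (+1)
  5. substitute 'w' -> 'h'  (+1)
Total edit operations: 3
Edit distance = 3


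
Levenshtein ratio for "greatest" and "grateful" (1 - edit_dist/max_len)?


Word 1: "greatest" (length 8)
Word 2: "grateful" (length 8)
One optimal edit sequence:
  1. keep 'g'
  2. keep 'r'
  3. delete 'e'  (+1)
  4. keep 'a'
  5. keep 't'
  6. keep 'e'
  7. insert 'f'  (+1)
  8. substitute 's' -> 'u'  (+1)
  9. substitute 't' -> 'l'  (+1)
Edit distance = 4
Max length = max(8, 8) = 8
Similarity = 1 - 4/8
= 0.5000


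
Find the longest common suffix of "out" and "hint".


Word 1: "out"
Word 2: "hint"
Comparing from end:
  Pos -1: 't' == 't'
  Pos -2: 'u' != 'n' (stop)
LCS = "t" (length 1)


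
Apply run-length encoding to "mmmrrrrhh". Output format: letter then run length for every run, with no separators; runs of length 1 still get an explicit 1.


String: "mmmrrrrhh"
Scanning for consecutive runs:
  'm' x 3
  'r' x 4
  'h' x 2
RLE = "m3r4h2"


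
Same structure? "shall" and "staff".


Pattern of "shall": [0, 1, 2, 3, 3]
Pattern of "staff": [0, 1, 2, 3, 3]
Patterns match
Same pattern = Yes


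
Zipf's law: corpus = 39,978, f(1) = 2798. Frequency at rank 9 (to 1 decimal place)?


Zipf's law: f(r) = f(1) / r
f(1) = 2798
f(9) = 2798 / 9
= 310.9 occurrences


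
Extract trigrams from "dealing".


Word: "dealing" (length 7)
Number of trigrams = 7 - 3 + 1 = 5
  Position 0: "dea"
  Position 1: "eal"
  Position 2: "ali"
  Position 3: "lin"
  Position 4: "ing"
Trigrams = "dea", "eal", "ali", "lin", "ing"


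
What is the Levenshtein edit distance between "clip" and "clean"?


Word 1: "clip" (length 4)
Word 2: "clean" (length 5)
One optimal edit sequence (insert/delete/substitute each cost 1):
  1. keep 'c'
  2. keep 'l'
  3. insert 'e'  (+1)
  4. substitute 'i' -> 'a'  (+1)
  5. substitute 'p' -> 'n'  (+1)
Total edit operations: 3
Edit distance = 3


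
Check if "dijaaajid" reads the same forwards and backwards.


Word: "dijaaajid"
Reversed: "dijaaajid"
Forward == Backward? dijaaajid == dijaaajid
Palindrome = Yes


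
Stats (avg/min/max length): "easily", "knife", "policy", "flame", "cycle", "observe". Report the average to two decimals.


Lengths: "easily"=6, "knife"=5, "policy"=6, "flame"=5, "cycle"=5, "observe"=7
Sum = 34, Count = 6
Average = 34/6 = 5.67
= avg=5.67, min=5, max=7


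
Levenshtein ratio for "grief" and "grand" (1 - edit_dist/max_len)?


Word 1: "grief" (length 5)
Word 2: "grand" (length 5)
One optimal edit sequence:
  1. keep 'g'
  2. keep 'r'
  3. substitute 'i' -> 'a'  (+1)
  4. substitute 'e' -> 'n'  (+1)
  5. substitute 'f' -> 'd'  (+1)
Edit distance = 3
Max length = max(5, 5) = 5
Similarity = 1 - 3/5
= 0.4000


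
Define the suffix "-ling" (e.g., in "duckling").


Suffix: -ling
Example: duckling = duck + -ling
Meaning = small / young


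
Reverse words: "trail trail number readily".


Original: "trail trail number readily"
Words (1..n): trail | trail | number | readily
Reversed (n..1): readily | number | trail | trail
Result = "readily number trail trail"


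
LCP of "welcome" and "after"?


Word 1: "welcome"
Word 2: "after"
Comparing from start:
  Pos 0: 'w' != 'a' (stop)
LCP = "" (length 0)


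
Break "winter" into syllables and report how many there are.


Word: "winter"
Syllable breakdown: win · ter
Counting: 2 parts
= 2 syllables


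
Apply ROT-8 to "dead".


Word: "dead"
Shift: 8
Each letter → (letter + shift) mod 26:
  'd' (3) + 8 = 11 → 'l'
  'e' (4) + 8 = 12 → 'm'
  'a' (0) + 8 = 8 → 'i'
  'd' (3) + 8 = 11 → 'l'
Result = "lmil"


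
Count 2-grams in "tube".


Word: "tube" (length 4)
Number of 2-grams = length - 2 + 1 = 4 - 2 + 1
= 3


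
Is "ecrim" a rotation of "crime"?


Word: "crime", Candidate: "ecrim"
Method: check if candidate is substring of word+word
"crimecrime" contains "ecrim"? Yes
Is rotation = Yes


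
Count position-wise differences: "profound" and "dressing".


Comparing character by character (same length = 8):
  Pos 0: 'p' vs 'd' !=
  Pos 1: 'r' vs 'r' =
  Pos 2: 'o' vs 'e' !=
  Pos 3: 'f' vs 's' !=
  Pos 4: 'o' vs 's' !=
  Pos 5: 'u' vs 'i' !=
  Pos 6: 'n' vs 'n' =
  Pos 7: 'd' vs 'g' !=
Hamming distance = 6
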